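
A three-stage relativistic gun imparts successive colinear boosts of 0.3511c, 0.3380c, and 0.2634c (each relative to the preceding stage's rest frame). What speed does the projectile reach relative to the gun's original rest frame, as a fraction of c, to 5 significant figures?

Compose boost 2: (0.3380 + 0.3511)/(1 + 0.3380×0.3511) = 0.68910/1.118672 = 0.6159984
Compose boost 3: (0.2634 + 0.6159984)/(1 + 0.2634×0.6159984) = 0.8793984/1.162254 = 0.75663

u ≈ 0.75663c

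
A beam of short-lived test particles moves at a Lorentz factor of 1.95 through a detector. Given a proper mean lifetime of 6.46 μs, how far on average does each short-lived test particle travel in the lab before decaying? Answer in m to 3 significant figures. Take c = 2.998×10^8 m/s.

β = √(1 − 1/γ²) = √(1 − 1/1.95²) = 0.85850
Dilated lifetime: Δt = γτ₀ = 1.95 × 6.46 μs = 12.597 μs
d = vΔt = 0.85850c × 12.597 μs = 2.5738×10^8 m/s × 1.2597×10^-5 s = 3240 m

d ≈ 3240 m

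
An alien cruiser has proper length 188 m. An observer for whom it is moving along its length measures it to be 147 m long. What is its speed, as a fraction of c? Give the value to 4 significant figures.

β ≈ 0.6234

γ = L₀/L = 188/147 = 1.27891
β = √(1 − 1/γ²) = 0.6234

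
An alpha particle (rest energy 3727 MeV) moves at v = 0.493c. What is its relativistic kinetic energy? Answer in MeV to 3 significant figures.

γ = 1/√(1 − 0.493²) = 1.1494
K = (γ − 1)m₀c² = (1.1494 − 1) × 3727 MeV = 0.14939 × 3727 MeV = 557 MeV

K ≈ 557 MeV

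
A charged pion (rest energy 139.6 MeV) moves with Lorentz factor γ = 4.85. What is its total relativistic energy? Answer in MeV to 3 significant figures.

γ = 4.85 (given)
E = γm₀c² = 4.85 × 139.6 MeV = 677 MeV

E ≈ 677 MeV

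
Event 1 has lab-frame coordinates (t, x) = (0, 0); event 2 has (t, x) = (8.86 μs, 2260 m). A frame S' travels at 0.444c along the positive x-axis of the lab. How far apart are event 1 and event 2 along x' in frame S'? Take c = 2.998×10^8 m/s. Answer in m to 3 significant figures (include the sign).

γ = 1/√(1 − 0.444²) = 1.1160
Δx' = γ(Δx − vΔt) = 1.1160 × (2260 m − 0.444×(2.998×10^8 m/s)×8.86×10^-6 s)
= 1.1160 × (1080.6 m) = 1210 m

Δx' ≈ 1210 m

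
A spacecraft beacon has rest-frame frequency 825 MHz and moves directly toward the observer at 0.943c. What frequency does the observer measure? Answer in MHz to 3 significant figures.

f_obs ≈ 4820 MHz

Relativistic Doppler: f_obs = f_src √((1+β)/(1−β))
= 825 × √(1.9430/0.057000) = 825 × 5.8385 = 4820 MHz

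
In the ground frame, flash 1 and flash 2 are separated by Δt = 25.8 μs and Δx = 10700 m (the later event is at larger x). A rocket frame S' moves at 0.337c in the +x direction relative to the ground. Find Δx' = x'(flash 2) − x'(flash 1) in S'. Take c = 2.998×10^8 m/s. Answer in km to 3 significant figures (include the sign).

Δx' ≈ 8.60 km

γ = 1/√(1 − 0.337²) = 1.0621
Δx' = γ(Δx − vΔt) = 1.0621 × (10700 m − 0.337×(2.998×10^8 m/s)×25.8×10^-6 s)
= 1.0621 × (8093.4 m) = 8.60 km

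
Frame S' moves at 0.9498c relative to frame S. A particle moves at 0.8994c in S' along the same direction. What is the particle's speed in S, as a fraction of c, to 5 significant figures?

u ≈ 0.99728c

Relativistic velocity addition: u = (u' + v)/(1 + u'v/c²)
= (0.8994 + 0.9498)/(1 + 0.8994×0.9498) = 1.8492/1.854250 = 0.99728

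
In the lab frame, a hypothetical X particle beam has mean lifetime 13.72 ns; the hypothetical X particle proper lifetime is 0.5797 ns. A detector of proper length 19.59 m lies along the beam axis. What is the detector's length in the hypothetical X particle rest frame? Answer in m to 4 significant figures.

L ≈ 0.8277 m

Time dilation ⇒ γ = Δt/τ₀ = 13.72/0.5797 = 23.6674
Length contraction: L = L₀/γ = 19.59/23.6674 = 0.8277 m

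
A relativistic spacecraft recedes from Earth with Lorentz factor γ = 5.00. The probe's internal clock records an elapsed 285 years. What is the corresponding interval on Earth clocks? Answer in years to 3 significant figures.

γ = 5.00 (given)
Time dilation: Δt = γτ₀ = 5.00 × 285 years = 1420 years

Δt ≈ 1420 years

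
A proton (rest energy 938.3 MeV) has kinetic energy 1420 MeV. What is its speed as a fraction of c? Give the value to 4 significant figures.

β ≈ 0.9174

γ = 1 + K/(m₀c²) = 1 + 1420/938.3 = 2.51338
β = √(1 − 1/γ²) = 0.9174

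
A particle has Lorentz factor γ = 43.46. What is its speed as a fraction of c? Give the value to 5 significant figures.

β = √(1 − 1/γ²) = √(1 − 1/43.46²) = √(0.9994706) = 0.99974

β ≈ 0.99974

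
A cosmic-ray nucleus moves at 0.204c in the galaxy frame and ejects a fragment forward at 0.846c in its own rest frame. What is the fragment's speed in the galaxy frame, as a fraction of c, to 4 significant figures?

Compose boost 2: (0.846 + 0.204)/(1 + 0.846×0.204) = 1.050/1.17258 = 0.8955

u ≈ 0.8955c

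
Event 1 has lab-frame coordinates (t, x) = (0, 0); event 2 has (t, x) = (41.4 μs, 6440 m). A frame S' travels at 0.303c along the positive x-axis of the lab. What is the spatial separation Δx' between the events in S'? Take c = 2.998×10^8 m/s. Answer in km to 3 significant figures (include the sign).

γ = 1/√(1 − 0.303²) = 1.0493
Δx' = γ(Δx − vΔt) = 1.0493 × (6440 m − 0.303×(2.998×10^8 m/s)×41.4×10^-6 s)
= 1.0493 × (2679.2 m) = 2.81 km

Δx' ≈ 2.81 km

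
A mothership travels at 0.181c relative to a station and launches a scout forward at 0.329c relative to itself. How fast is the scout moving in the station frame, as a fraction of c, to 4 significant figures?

Compose boost 2: (0.329 + 0.181)/(1 + 0.329×0.181) = 0.5100/1.05955 = 0.4813

u ≈ 0.4813c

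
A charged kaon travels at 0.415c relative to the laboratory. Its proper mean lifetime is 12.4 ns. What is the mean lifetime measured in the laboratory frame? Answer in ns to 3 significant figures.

γ = 1/√(1 − 0.415²) = 1.0991
Time dilation: Δt = γτ₀ = 1.0991 × 12.4 ns = 13.6 ns

Δt ≈ 13.6 ns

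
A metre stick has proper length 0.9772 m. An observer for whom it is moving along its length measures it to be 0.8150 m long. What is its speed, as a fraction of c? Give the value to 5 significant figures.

β ≈ 0.55174

γ = L₀/L = 0.9772/0.8150 = 1.199018
β = √(1 − 1/γ²) = 0.55174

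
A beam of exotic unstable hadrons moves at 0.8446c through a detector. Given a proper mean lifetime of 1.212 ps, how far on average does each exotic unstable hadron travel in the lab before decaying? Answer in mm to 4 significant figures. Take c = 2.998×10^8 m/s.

d ≈ 0.5732 mm

γ = 1/√(1 − 0.8446²) = 1.86777
Dilated lifetime: Δt = γτ₀ = 1.86777 × 1.212 ps = 2.26374 ps
d = vΔt = 0.8446c × 2.26374 ps = 2.53211×10^8 m/s × 2.26374×10^-12 s = 0.5732 mm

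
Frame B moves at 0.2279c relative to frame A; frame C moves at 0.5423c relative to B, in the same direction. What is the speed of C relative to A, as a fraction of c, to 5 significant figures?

Compose boost 2: (0.5423 + 0.2279)/(1 + 0.5423×0.2279) = 0.77020/1.123590 = 0.68548

u ≈ 0.68548c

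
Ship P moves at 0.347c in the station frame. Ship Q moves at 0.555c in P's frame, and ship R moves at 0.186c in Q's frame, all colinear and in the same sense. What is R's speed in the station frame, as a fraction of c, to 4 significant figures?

Compose boost 2: (0.555 + 0.347)/(1 + 0.555×0.347) = 0.9020/1.19259 = 0.756340
Compose boost 3: (0.186 + 0.756340)/(1 + 0.186×0.756340) = 0.942340/1.14068 = 0.8261

u ≈ 0.8261c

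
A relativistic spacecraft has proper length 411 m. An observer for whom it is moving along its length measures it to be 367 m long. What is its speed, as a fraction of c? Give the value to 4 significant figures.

γ = L₀/L = 411/367 = 1.11989
β = √(1 − 1/γ²) = 0.4502

β ≈ 0.4502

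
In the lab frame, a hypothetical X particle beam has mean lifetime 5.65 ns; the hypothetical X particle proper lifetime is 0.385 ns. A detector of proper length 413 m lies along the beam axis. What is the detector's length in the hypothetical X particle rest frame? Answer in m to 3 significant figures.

Time dilation ⇒ γ = Δt/τ₀ = 5.65/0.385 = 14.675
Length contraction: L = L₀/γ = 413/14.675 = 28.1 m

L ≈ 28.1 m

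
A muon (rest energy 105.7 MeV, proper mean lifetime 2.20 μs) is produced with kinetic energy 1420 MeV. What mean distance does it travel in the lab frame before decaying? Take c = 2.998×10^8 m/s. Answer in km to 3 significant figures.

d ≈ 9.50 km

γ = 1 + K/(m₀c²) = 1 + 1420/105.7 = 14.434
β = √(1 − 1/γ²) = 0.99760
Dilated lifetime: γτ₀ = 14.434 × 2.20 μs = 31.755 μs
d = βc·γτ₀ = 0.99760 × (2.998×10^8 m/s) × 3.1755×10^-5 s = 9.50 km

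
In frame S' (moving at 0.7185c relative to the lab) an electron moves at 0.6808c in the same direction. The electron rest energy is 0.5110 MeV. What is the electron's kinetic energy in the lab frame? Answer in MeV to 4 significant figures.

u_lab = (0.6808 + 0.7185)/(1 + 0.6808×0.7185) = 0.9396605
γ = 1/√(1 − 0.9396605²) = 2.92305
K = (γ − 1)m₀c² = (2.92305 − 1) × 0.5110 = 1.92305 × 0.5110 = 0.9827 MeV

K ≈ 0.9827 MeV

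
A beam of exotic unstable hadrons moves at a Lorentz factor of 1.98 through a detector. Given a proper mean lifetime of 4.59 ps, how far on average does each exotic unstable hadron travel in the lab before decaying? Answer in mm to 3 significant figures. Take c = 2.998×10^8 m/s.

d ≈ 2.35 mm

β = √(1 − 1/γ²) = √(1 − 1/1.98²) = 0.86309
Dilated lifetime: Δt = γτ₀ = 1.98 × 4.59 ps = 9.0882 ps
d = vΔt = 0.86309c × 9.0882 ps = 2.5875×10^8 m/s × 9.0882×10^-12 s = 2.35 mm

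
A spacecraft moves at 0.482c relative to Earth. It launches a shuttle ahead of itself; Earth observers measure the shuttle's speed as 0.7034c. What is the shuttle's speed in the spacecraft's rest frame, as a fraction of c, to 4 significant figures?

Inverse velocity addition: u' = (u − v)/(1 − uv/c²)
= (0.7034 − 0.482)/(1 − 0.7034×0.482) = 0.2214/0.660961 = 0.3350

u' ≈ 0.3350c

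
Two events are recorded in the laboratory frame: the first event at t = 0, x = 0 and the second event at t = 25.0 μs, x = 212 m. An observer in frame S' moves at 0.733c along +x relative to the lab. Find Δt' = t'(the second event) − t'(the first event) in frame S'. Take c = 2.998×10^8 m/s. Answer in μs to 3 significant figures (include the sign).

Δt' ≈ 36.0 μs

γ = 1/√(1 − 0.733²) = 1.4701
Δt' = γ(Δt − vΔx/c²) = 1.4701 × (25.0 μs − 0.733×212 m / (2.998×10^8 m/s))
= 1.4701 × (24.482 μs) = 36.0 μs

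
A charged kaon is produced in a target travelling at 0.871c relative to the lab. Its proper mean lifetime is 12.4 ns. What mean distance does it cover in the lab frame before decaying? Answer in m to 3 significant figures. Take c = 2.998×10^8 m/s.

d ≈ 6.59 m

γ = 1/√(1 − 0.871²) = 2.0355
Dilated lifetime: Δt = γτ₀ = 2.0355 × 12.4 ns = 25.240 ns
d = vΔt = 0.871c × 25.240 ns = 2.6113×10^8 m/s × 2.5240×10^-8 s = 6.59 m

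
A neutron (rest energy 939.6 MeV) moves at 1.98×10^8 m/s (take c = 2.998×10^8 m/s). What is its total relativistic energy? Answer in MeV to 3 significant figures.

β = v/c = 1.98×10^8 / 2.998×10^8 = 0.66044
γ = 1/√(1 − 0.66044²) = 1.3318
E = γm₀c² = 1.3318 × 939.6 MeV = 1250 MeV

E ≈ 1250 MeV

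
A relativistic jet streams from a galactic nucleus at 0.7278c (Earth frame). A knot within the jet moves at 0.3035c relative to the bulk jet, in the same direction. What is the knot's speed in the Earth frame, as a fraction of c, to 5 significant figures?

Relativistic velocity addition: u = (u' + v)/(1 + u'v/c²)
= (0.3035 + 0.7278)/(1 + 0.3035×0.7278) = 1.0313/1.220887 = 0.84471

u ≈ 0.84471c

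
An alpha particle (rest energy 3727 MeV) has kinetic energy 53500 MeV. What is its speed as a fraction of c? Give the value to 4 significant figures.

γ = 1 + K/(m₀c²) = 1 + 53500/3727 = 15.3547
β = √(1 − 1/γ²) = 0.9979

β ≈ 0.9979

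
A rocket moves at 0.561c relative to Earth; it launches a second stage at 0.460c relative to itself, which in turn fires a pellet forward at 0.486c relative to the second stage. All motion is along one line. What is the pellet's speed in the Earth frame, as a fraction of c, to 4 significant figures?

u ≈ 0.9305c

Compose boost 2: (0.460 + 0.561)/(1 + 0.460×0.561) = 1.021/1.25806 = 0.811567
Compose boost 3: (0.486 + 0.811567)/(1 + 0.486×0.811567) = 1.29757/1.39442 = 0.9305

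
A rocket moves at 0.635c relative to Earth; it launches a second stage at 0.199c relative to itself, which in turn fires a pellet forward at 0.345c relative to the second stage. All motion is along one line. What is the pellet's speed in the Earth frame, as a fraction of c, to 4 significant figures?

u ≈ 0.8646c

Compose boost 2: (0.199 + 0.635)/(1 + 0.199×0.635) = 0.8340/1.12637 = 0.740435
Compose boost 3: (0.345 + 0.740435)/(1 + 0.345×0.740435) = 1.08543/1.25545 = 0.8646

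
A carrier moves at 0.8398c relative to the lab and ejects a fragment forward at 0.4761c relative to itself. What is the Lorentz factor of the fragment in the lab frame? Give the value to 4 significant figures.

γ ≈ 2.932

u_lab = (0.4761 + 0.8398)/(1 + 0.4761×0.8398) = 1.3159/1.399829 = 0.9400435
γ = 1/√(1 − 0.9400435²) = 2.932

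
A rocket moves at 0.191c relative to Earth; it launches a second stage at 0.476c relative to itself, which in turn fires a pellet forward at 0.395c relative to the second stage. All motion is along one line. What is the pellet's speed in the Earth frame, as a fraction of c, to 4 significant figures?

u ≈ 0.8106c

Compose boost 2: (0.476 + 0.191)/(1 + 0.476×0.191) = 0.6670/1.09092 = 0.611413
Compose boost 3: (0.395 + 0.611413)/(1 + 0.395×0.611413) = 1.00641/1.24151 = 0.8106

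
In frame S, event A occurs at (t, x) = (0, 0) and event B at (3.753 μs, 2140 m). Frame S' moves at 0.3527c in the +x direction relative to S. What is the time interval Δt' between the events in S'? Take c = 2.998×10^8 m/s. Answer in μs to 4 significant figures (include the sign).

Δt' ≈ 1.320 μs

γ = 1/√(1 − 0.3527²) = 1.06868
Δt' = γ(Δt − vΔx/c²) = 1.06868 × (3.753 μs − 0.3527×2140 m / (2.998×10^8 m/s))
= 1.06868 × (1.23539 μs) = 1.320 μs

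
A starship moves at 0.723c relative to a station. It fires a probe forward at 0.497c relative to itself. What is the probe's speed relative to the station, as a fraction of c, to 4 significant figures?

Relativistic velocity addition: u = (u' + v)/(1 + u'v/c²)
= (0.497 + 0.723)/(1 + 0.497×0.723) = 1.220/1.35933 = 0.8975

u ≈ 0.8975c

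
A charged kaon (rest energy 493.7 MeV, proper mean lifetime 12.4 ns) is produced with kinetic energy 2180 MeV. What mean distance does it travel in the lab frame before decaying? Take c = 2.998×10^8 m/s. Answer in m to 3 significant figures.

d ≈ 19.8 m

γ = 1 + K/(m₀c²) = 1 + 2180/493.7 = 5.4156
β = √(1 − 1/γ²) = 0.98280
Dilated lifetime: γτ₀ = 5.4156 × 12.4 ns = 67.154 ns
d = βc·γτ₀ = 0.98280 × (2.998×10^8 m/s) × 6.7154×10^-8 s = 19.8 m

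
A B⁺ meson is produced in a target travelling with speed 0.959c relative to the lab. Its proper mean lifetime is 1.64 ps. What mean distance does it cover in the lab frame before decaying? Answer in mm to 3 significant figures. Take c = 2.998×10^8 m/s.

d ≈ 1.66 mm

γ = 1/√(1 − 0.959²) = 3.5285
Dilated lifetime: Δt = γτ₀ = 3.5285 × 1.64 ps = 5.7867 ps
d = vΔt = 0.959c × 5.7867 ps = 2.8751×10^8 m/s × 5.7867×10^-12 s = 1.66 mm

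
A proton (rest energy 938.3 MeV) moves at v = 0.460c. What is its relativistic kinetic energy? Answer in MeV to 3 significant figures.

K ≈ 118 MeV

γ = 1/√(1 − 0.460²) = 1.1262
K = (γ − 1)m₀c² = (1.1262 − 1) × 938.3 MeV = 0.12623 × 938.3 MeV = 118 MeV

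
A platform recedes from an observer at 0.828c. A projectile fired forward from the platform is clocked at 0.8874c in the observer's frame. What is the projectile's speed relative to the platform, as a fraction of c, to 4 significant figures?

Inverse velocity addition: u' = (u − v)/(1 − uv/c²)
= (0.8874 − 0.828)/(1 − 0.8874×0.828) = 0.05940/0.265233 = 0.2240

u' ≈ 0.2240c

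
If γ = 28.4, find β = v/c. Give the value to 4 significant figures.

β = √(1 − 1/γ²) = √(1 − 1/28.4²) = √(0.998760) = 0.9994

β ≈ 0.9994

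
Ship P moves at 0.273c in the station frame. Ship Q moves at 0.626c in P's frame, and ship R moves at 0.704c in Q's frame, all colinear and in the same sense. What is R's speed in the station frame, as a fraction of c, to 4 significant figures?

Compose boost 2: (0.626 + 0.273)/(1 + 0.626×0.273) = 0.8990/1.17090 = 0.767787
Compose boost 3: (0.704 + 0.767787)/(1 + 0.704×0.767787) = 1.47179/1.54052 = 0.9554

u ≈ 0.9554c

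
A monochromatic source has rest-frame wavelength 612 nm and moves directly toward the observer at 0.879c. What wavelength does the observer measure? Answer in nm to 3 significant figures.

λ_obs ≈ 155 nm

Relativistic Doppler: λ_obs = λ_src √((1−β)/(1+β))
= 612 × √(0.12100/1.8790) = 612 × 0.25376 = 155 nm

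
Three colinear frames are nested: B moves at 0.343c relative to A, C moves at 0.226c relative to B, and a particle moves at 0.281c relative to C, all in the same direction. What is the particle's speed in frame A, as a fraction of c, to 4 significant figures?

Compose boost 2: (0.226 + 0.343)/(1 + 0.226×0.343) = 0.5690/1.07752 = 0.528065
Compose boost 3: (0.281 + 0.528065)/(1 + 0.281×0.528065) = 0.809065/1.14839 = 0.7045

u ≈ 0.7045c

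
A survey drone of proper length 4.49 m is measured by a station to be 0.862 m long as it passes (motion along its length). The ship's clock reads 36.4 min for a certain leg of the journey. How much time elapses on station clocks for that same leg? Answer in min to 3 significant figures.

Length contraction ⇒ γ = L₀/L = 4.49/0.862 = 5.2088
Time dilation: Δt = γτ₀ = 5.2088 × 36.4 min = 190 min

Δt ≈ 190 min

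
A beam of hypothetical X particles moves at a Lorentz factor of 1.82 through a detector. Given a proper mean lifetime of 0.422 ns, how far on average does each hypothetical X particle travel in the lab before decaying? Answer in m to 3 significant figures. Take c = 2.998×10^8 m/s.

β = √(1 − 1/γ²) = √(1 − 1/1.82²) = 0.83553
Dilated lifetime: Δt = γτ₀ = 1.82 × 0.422 ns = 0.76804 ns
d = vΔt = 0.83553c × 0.76804 ns = 2.5049×10^8 m/s × 7.6804×10^-10 s = 0.192 m

d ≈ 0.192 m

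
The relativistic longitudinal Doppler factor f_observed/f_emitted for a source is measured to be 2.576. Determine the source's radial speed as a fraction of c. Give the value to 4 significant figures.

f_obs/f_src = √((1+β)/(1−β)) = 2.576  ⇒  (1+β)/(1−β) = 6.63578
β = |1 − D²|/(1 + D²) = |1 − 6.63578|/(1 + 6.63578) = 0.7381

β ≈ 0.7381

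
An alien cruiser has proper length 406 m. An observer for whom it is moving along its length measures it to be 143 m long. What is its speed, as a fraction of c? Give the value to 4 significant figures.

β ≈ 0.9359

γ = L₀/L = 406/143 = 2.83916
β = √(1 − 1/γ²) = 0.9359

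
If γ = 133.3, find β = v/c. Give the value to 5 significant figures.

β ≈ 0.99997

β = √(1 − 1/γ²) = √(1 − 1/133.3²) = √(0.9999437) = 0.99997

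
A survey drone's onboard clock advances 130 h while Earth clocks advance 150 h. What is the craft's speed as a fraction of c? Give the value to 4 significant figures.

β ≈ 0.4989

γ = Δt/τ₀ = 150/130 = 1.15385
β = √(1 − 1/γ²) = √(1 − 1/1.15385²) = 0.4989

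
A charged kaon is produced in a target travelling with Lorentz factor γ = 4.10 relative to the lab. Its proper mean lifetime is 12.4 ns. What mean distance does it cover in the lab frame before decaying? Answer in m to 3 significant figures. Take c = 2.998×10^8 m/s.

β = √(1 − 1/γ²) = √(1 − 1/4.10²) = 0.96980
Dilated lifetime: Δt = γτ₀ = 4.10 × 12.4 ns = 50.840 ns
d = vΔt = 0.96980c × 50.840 ns = 2.9075×10^8 m/s × 5.0840×10^-8 s = 14.8 m

d ≈ 14.8 m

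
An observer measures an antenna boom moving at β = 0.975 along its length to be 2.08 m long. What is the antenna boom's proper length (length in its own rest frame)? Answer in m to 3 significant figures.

L₀ ≈ 9.36 m

γ = 1/√(1 − 0.975²) = 4.5004
L₀ = γL = 4.5004 × 2.08 = 9.36 m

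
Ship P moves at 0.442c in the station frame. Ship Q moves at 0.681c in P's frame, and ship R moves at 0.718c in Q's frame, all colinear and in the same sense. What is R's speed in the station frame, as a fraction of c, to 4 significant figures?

u ≈ 0.9762c

Compose boost 2: (0.681 + 0.442)/(1 + 0.681×0.442) = 1.123/1.30100 = 0.863181
Compose boost 3: (0.718 + 0.863181)/(1 + 0.718×0.863181) = 1.58118/1.61976 = 0.9762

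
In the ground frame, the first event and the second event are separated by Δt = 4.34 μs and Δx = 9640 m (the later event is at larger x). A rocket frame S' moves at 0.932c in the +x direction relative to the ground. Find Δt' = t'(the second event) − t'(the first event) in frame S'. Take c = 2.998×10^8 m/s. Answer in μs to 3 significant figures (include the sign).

γ = 1/√(1 − 0.932²) = 2.7589
Δt' = γ(Δt − vΔx/c²) = 2.7589 × (4.34 μs − 0.932×9640 m / (2.998×10^8 m/s))
= 2.7589 × (-25.628 μs) = -70.7 μs

Δt' ≈ -70.7 μs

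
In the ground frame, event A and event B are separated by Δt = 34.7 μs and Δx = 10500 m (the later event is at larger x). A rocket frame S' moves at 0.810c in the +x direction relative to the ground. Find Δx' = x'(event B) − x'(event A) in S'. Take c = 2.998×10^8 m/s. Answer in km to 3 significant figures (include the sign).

γ = 1/√(1 − 0.810²) = 1.7052
Δx' = γ(Δx − vΔt) = 1.7052 × (10500 m − 0.810×(2.998×10^8 m/s)×34.7×10^-6 s)
= 1.7052 × (2073.5 m) = 3.54 km

Δx' ≈ 3.54 km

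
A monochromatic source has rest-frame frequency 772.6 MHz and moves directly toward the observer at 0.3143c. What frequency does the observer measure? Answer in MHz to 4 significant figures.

Relativistic Doppler: f_obs = f_src √((1+β)/(1−β))
= 772.6 × √(1.31430/0.685700) = 772.6 × 1.38446 = 1070 MHz

f_obs ≈ 1070 MHz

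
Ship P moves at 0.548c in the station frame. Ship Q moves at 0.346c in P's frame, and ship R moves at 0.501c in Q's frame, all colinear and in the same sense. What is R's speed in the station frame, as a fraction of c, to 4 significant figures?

Compose boost 2: (0.346 + 0.548)/(1 + 0.346×0.548) = 0.8940/1.18961 = 0.751508
Compose boost 3: (0.501 + 0.751508)/(1 + 0.501×0.751508) = 1.25251/1.37651 = 0.9099

u ≈ 0.9099c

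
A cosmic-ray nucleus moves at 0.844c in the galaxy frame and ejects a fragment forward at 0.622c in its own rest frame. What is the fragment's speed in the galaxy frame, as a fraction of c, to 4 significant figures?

u ≈ 0.9613c

Compose boost 2: (0.622 + 0.844)/(1 + 0.622×0.844) = 1.466/1.52497 = 0.9613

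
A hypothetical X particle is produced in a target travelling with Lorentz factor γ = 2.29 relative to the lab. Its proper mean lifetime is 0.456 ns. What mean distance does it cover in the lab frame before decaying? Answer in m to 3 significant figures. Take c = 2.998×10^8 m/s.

d ≈ 0.282 m

β = √(1 − 1/γ²) = √(1 − 1/2.29²) = 0.89962
Dilated lifetime: Δt = γτ₀ = 2.29 × 0.456 ns = 1.0442 ns
d = vΔt = 0.89962c × 1.0442 ns = 2.6970×10^8 m/s × 1.0442×10^-9 s = 0.282 m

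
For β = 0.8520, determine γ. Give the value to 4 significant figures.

γ ≈ 1.910

γ = 1/√(1 − β²) = 1/√(1 − 0.8520²) = 1/√(0.274096) = 1.910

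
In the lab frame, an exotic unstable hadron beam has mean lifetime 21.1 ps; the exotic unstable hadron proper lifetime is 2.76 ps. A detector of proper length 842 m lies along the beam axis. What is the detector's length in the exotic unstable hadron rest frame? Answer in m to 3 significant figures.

Time dilation ⇒ γ = Δt/τ₀ = 21.1/2.76 = 7.6449
Length contraction: L = L₀/γ = 842/7.6449 = 110 m

L ≈ 110 m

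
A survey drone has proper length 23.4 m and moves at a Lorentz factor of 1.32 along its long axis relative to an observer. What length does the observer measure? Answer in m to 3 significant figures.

γ = 1.32 (given)
Length contraction: L = L₀/γ = 23.4/1.32 = 17.7 m

L ≈ 17.7 m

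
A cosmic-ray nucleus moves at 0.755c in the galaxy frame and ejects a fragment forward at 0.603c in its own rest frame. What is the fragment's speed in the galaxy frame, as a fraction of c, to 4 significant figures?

u ≈ 0.9332c

Compose boost 2: (0.603 + 0.755)/(1 + 0.603×0.755) = 1.358/1.45527 = 0.9332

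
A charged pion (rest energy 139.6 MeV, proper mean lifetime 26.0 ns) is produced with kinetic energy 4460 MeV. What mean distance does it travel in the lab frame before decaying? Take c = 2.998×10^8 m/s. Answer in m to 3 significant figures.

γ = 1 + K/(m₀c²) = 1 + 4460/139.6 = 32.948
β = √(1 − 1/γ²) = 0.99954
Dilated lifetime: γτ₀ = 32.948 × 26.0 ns = 856.66 ns
d = βc·γτ₀ = 0.99954 × (2.998×10^8 m/s) × 8.5666×10^-7 s = 257 m

d ≈ 257 m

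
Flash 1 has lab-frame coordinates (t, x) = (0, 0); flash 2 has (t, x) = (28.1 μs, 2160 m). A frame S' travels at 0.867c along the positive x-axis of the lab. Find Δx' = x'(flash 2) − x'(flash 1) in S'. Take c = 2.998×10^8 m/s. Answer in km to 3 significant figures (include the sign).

γ = 1/√(1 − 0.867²) = 2.0068
Δx' = γ(Δx − vΔt) = 2.0068 × (2160 m − 0.867×(2.998×10^8 m/s)×28.1×10^-6 s)
= 2.0068 × (-5143.9 m) = -10.3 km

Δx' ≈ -10.3 km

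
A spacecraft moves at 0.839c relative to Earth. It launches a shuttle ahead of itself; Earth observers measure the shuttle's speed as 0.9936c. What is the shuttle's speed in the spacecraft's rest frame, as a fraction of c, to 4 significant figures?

Inverse velocity addition: u' = (u − v)/(1 − uv/c²)
= (0.9936 − 0.839)/(1 − 0.9936×0.839) = 0.1546/0.166370 = 0.9293

u' ≈ 0.9293c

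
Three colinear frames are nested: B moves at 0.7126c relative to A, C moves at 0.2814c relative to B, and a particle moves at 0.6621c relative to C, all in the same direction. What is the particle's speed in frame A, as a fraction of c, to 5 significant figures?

u ≈ 0.96245c

Compose boost 2: (0.2814 + 0.7126)/(1 + 0.2814×0.7126) = 0.99400/1.200526 = 0.8279707
Compose boost 3: (0.6621 + 0.8279707)/(1 + 0.6621×0.8279707) = 1.490071/1.548199 = 0.96245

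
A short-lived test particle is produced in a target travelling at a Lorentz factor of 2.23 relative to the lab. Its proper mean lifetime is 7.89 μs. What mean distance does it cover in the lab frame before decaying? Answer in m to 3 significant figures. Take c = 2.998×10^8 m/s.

d ≈ 4710 m

β = √(1 − 1/γ²) = √(1 − 1/2.23²) = 0.89382
Dilated lifetime: Δt = γτ₀ = 2.23 × 7.89 μs = 17.595 μs
d = vΔt = 0.89382c × 17.595 μs = 2.6797×10^8 m/s × 1.7595×10^-5 s = 4710 m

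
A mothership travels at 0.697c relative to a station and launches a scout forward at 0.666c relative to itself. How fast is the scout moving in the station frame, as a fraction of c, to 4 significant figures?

Compose boost 2: (0.666 + 0.697)/(1 + 0.666×0.697) = 1.363/1.46420 = 0.9309

u ≈ 0.9309c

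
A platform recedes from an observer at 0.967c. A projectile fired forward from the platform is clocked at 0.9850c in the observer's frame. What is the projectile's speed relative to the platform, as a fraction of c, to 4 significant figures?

Inverse velocity addition: u' = (u − v)/(1 − uv/c²)
= (0.9850 − 0.967)/(1 − 0.9850×0.967) = 0.01800/0.0475050 = 0.3789

u' ≈ 0.3789c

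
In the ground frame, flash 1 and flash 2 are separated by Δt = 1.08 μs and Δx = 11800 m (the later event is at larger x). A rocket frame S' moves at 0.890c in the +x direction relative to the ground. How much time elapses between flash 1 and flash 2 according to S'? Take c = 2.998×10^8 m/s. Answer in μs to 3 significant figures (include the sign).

γ = 1/√(1 − 0.890²) = 2.1932
Δt' = γ(Δt − vΔx/c²) = 2.1932 × (1.08 μs − 0.890×11800 m / (2.998×10^8 m/s))
= 2.1932 × (-33.950 μs) = -74.5 μs

Δt' ≈ -74.5 μs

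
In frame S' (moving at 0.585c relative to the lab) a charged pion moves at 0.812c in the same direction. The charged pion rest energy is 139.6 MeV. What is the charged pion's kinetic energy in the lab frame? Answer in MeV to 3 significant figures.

K ≈ 295 MeV

u_lab = (0.812 + 0.585)/(1 + 0.812×0.585) = 0.947106
γ = 1/√(1 − 0.947106²) = 3.1160
K = (γ − 1)m₀c² = (3.1160 − 1) × 139.6 = 2.1160 × 139.6 = 295 MeV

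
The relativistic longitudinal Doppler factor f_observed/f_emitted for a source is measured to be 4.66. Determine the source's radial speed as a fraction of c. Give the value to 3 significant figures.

f_obs/f_src = √((1+β)/(1−β)) = 4.66  ⇒  (1+β)/(1−β) = 21.716
β = |1 − D²|/(1 + D²) = |1 − 21.716|/(1 + 21.716) = 0.912

β ≈ 0.912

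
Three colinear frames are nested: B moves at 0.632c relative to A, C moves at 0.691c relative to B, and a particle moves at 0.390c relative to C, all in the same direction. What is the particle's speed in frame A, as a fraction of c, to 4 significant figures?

u ≈ 0.9645c

Compose boost 2: (0.691 + 0.632)/(1 + 0.691×0.632) = 1.323/1.43671 = 0.920853
Compose boost 3: (0.390 + 0.920853)/(1 + 0.390×0.920853) = 1.31085/1.35913 = 0.9645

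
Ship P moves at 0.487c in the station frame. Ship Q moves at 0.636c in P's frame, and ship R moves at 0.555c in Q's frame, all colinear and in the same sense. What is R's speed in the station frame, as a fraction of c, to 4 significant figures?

Compose boost 2: (0.636 + 0.487)/(1 + 0.636×0.487) = 1.123/1.30973 = 0.857427
Compose boost 3: (0.555 + 0.857427)/(1 + 0.555×0.857427) = 1.41243/1.47587 = 0.9570

u ≈ 0.9570c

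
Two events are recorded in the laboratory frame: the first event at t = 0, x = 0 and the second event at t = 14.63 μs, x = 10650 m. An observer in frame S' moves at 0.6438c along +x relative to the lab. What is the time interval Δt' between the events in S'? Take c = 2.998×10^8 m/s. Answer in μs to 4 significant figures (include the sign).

γ = 1/√(1 − 0.6438²) = 1.30686
Δt' = γ(Δt − vΔx/c²) = 1.30686 × (14.63 μs − 0.6438×10650 m / (2.998×10^8 m/s))
= 1.30686 × (-8.24015 μs) = -10.77 μs

Δt' ≈ -10.77 μs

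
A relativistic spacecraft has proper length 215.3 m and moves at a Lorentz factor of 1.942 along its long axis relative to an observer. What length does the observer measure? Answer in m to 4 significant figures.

L ≈ 110.9 m

γ = 1.942 (given)
Length contraction: L = L₀/γ = 215.3/1.942 = 110.9 m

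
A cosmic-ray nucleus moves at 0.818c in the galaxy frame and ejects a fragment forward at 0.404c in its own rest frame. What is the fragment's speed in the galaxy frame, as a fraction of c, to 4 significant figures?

Compose boost 2: (0.404 + 0.818)/(1 + 0.404×0.818) = 1.222/1.33047 = 0.9185

u ≈ 0.9185c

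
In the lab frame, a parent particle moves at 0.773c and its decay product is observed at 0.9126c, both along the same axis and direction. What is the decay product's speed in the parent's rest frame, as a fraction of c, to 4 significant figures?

u' ≈ 0.4739c

Inverse velocity addition: u' = (u − v)/(1 − uv/c²)
= (0.9126 − 0.773)/(1 − 0.9126×0.773) = 0.1396/0.294560 = 0.4739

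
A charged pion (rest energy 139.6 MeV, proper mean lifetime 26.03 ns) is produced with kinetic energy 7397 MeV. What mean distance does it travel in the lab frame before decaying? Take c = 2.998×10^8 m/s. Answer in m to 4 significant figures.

γ = 1 + K/(m₀c²) = 1 + 7397/139.6 = 53.9871
β = √(1 − 1/γ²) = 0.999828
Dilated lifetime: γτ₀ = 53.9871 × 26.03 ns = 1405.28 ns
d = βc·γτ₀ = 0.999828 × (2.998×10^8 m/s) × 1.40528×10^-6 s = 421.2 m

d ≈ 421.2 m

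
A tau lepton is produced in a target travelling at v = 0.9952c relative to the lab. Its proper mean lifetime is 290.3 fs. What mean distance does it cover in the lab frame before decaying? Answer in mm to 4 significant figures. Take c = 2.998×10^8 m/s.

γ = 1/√(1 − 0.9952²) = 10.2185
Dilated lifetime: Δt = γτ₀ = 10.2185 × 290.3 fs = 2966.42 fs
d = vΔt = 0.9952c × 2966.42 fs = 2.98361×10^8 m/s × 2.96642×10^-12 s = 0.8851 mm

d ≈ 0.8851 mm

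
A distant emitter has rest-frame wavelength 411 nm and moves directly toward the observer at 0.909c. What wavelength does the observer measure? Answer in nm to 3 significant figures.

λ_obs ≈ 89.7 nm

Relativistic Doppler: λ_obs = λ_src √((1−β)/(1+β))
= 411 × √(0.091000/1.9090) = 411 × 0.21833 = 89.7 nm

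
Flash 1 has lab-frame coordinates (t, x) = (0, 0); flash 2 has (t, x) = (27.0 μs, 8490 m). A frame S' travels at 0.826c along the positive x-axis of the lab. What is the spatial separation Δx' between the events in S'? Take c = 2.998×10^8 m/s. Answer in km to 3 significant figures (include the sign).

γ = 1/√(1 − 0.826²) = 1.7741
Δx' = γ(Δx − vΔt) = 1.7741 × (8490 m − 0.826×(2.998×10^8 m/s)×27.0×10^-6 s)
= 1.7741 × (1803.9 m) = 3.20 km

Δx' ≈ 3.20 km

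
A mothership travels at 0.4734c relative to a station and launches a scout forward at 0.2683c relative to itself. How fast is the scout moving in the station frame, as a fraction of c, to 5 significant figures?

Compose boost 2: (0.2683 + 0.4734)/(1 + 0.2683×0.4734) = 0.74170/1.127013 = 0.65811

u ≈ 0.65811c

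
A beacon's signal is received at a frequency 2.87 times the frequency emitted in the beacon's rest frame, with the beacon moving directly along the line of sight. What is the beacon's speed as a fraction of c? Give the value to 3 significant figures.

β ≈ 0.783

f_obs/f_src = √((1+β)/(1−β)) = 2.87  ⇒  (1+β)/(1−β) = 8.2369
β = |1 − D²|/(1 + D²) = |1 − 8.2369|/(1 + 8.2369) = 0.783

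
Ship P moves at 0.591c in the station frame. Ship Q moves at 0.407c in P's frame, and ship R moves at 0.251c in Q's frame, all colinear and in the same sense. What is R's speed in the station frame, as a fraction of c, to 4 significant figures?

Compose boost 2: (0.407 + 0.591)/(1 + 0.407×0.591) = 0.9980/1.24054 = 0.804490
Compose boost 3: (0.251 + 0.804490)/(1 + 0.251×0.804490) = 1.05549/1.20193 = 0.8782

u ≈ 0.8782c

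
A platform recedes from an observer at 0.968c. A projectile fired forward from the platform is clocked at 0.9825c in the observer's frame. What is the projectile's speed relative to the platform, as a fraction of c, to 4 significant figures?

u' ≈ 0.2963c

Inverse velocity addition: u' = (u − v)/(1 − uv/c²)
= (0.9825 − 0.968)/(1 − 0.9825×0.968) = 0.01450/0.0489400 = 0.2963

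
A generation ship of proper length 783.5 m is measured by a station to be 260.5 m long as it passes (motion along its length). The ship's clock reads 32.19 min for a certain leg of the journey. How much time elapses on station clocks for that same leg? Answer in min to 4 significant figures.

Length contraction ⇒ γ = L₀/L = 783.5/260.5 = 3.00768
Time dilation: Δt = γτ₀ = 3.00768 × 32.19 min = 96.82 min

Δt ≈ 96.82 min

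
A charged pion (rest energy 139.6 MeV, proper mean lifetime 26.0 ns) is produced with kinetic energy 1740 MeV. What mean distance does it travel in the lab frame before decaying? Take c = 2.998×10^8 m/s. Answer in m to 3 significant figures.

d ≈ 105 m

γ = 1 + K/(m₀c²) = 1 + 1740/139.6 = 13.464
β = √(1 − 1/γ²) = 0.99724
Dilated lifetime: γτ₀ = 13.464 × 26.0 ns = 350.07 ns
d = βc·γτ₀ = 0.99724 × (2.998×10^8 m/s) × 3.5007×10^-7 s = 105 m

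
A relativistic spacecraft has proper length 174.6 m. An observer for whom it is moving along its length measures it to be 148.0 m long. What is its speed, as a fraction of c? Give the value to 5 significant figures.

β ≈ 0.53055

γ = L₀/L = 174.6/148.0 = 1.179730
β = √(1 − 1/γ²) = 0.53055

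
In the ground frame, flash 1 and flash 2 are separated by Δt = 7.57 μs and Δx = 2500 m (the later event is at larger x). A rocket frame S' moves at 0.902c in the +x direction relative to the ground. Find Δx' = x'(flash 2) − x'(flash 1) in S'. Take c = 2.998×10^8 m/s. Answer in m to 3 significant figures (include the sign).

Δx' ≈ 1050 m

γ = 1/√(1 − 0.902²) = 2.3162
Δx' = γ(Δx − vΔt) = 2.3162 × (2500 m − 0.902×(2.998×10^8 m/s)×7.57×10^-6 s)
= 2.3162 × (452.92 m) = 1050 m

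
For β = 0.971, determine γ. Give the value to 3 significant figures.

γ ≈ 4.18

γ = 1/√(1 − β²) = 1/√(1 − 0.971²) = 1/√(0.057159) = 4.18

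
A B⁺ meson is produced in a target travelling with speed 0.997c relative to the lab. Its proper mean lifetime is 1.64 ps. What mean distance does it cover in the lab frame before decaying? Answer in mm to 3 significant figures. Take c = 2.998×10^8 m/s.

γ = 1/√(1 − 0.997²) = 12.920
Dilated lifetime: Δt = γτ₀ = 12.920 × 1.64 ps = 21.188 ps
d = vΔt = 0.997c × 21.188 ps = 2.9890×10^8 m/s × 2.1188×10^-11 s = 6.33 mm

d ≈ 6.33 mm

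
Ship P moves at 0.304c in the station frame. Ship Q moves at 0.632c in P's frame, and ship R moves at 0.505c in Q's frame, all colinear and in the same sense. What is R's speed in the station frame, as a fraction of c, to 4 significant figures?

u ≈ 0.9238c

Compose boost 2: (0.632 + 0.304)/(1 + 0.632×0.304) = 0.9360/1.19213 = 0.785151
Compose boost 3: (0.505 + 0.785151)/(1 + 0.505×0.785151) = 1.29015/1.39650 = 0.9238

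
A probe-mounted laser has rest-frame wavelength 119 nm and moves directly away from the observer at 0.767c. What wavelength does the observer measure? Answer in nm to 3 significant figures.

λ_obs ≈ 328 nm

Relativistic Doppler: λ_obs = λ_src √((1+β)/(1−β))
= 119 × √(1.7670/0.23300) = 119 × 2.7539 = 328 nm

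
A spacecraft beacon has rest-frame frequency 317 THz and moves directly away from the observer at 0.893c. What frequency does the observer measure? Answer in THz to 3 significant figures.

f_obs ≈ 75.4 THz

Relativistic Doppler: f_obs = f_src √((1−β)/(1+β))
= 317 × √(0.10700/1.8930) = 317 × 0.23775 = 75.4 THz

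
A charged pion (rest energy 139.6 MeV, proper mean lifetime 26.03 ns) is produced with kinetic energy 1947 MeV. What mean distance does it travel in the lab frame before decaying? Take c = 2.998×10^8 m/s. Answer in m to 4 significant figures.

γ = 1 + K/(m₀c²) = 1 + 1947/139.6 = 14.9470
β = √(1 − 1/γ²) = 0.997759
Dilated lifetime: γτ₀ = 14.9470 × 26.03 ns = 389.070 ns
d = βc·γτ₀ = 0.997759 × (2.998×10^8 m/s) × 3.89070×10^-7 s = 116.4 m

d ≈ 116.4 m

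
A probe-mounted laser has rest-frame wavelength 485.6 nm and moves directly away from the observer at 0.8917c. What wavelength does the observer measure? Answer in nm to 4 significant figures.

λ_obs ≈ 2030 nm

Relativistic Doppler: λ_obs = λ_src √((1+β)/(1−β))
= 485.6 × √(1.89170/0.108300) = 485.6 × 4.17938 = 2030 nm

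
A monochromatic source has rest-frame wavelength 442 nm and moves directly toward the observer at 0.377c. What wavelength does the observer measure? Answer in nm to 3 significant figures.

λ_obs ≈ 297 nm

Relativistic Doppler: λ_obs = λ_src √((1−β)/(1+β))
= 442 × √(0.62300/1.3770) = 442 × 0.67263 = 297 nm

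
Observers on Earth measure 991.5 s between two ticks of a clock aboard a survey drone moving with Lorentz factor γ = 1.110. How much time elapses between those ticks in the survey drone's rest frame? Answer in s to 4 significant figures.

γ = 1.110 (given)
Proper time: τ₀ = Δt/γ = 991.5/1.110 = 893.2 s

τ₀ ≈ 893.2 s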